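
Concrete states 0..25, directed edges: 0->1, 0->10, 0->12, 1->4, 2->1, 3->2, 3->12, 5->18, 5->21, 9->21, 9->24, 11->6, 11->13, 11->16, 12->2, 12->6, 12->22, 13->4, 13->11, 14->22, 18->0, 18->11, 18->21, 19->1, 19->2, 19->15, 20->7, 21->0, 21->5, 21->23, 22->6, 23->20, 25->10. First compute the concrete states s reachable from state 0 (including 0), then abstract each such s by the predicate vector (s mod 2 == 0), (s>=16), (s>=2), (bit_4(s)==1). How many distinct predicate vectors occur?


BFS from 0:
Concrete reachable: {0, 1, 2, 4, 6, 10, 12, 22}
Abstract via predicates (s mod 2 == 0), (s>=16), (s>=2), (bit_4(s)==1):
  (0,0,0,0) <- {1}
  (1,0,0,0) <- {0}
  (1,0,1,0) <- {2, 4, 6, 10, 12}
  (1,1,1,1) <- {22}
Distinct abstract states = 4

4


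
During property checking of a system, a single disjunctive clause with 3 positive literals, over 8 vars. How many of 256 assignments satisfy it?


Step 1: Total=2^8=256
Step 2: Unsat when all 3 false: 2^5=32
Step 3: Sat=256-32=224

224


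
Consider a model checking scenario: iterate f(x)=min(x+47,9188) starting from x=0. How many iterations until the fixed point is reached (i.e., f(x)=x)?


Step 1: x=0, cap=9188, increment=47
Step 2: x grows by 47 each step until capped at 9188; fixed point is x=9188
Step 3: iterations = ceil(9188/47) = 196

196


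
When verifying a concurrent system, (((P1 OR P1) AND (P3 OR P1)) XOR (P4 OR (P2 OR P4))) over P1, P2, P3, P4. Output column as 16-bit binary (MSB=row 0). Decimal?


Formula: (((P1 OR P1) AND (P3 OR P1)) XOR (P4 OR (P2 OR P4))) over P1, P2, P3, P4 (16 rows)
Evaluate each row (bits = P1,P2,P3,P4, MSB first):
  row 0 [0000]: (((0 OR 0) AND (0 OR 0)) XOR (0 OR (0 OR 0))) -> 0
  row 1 [0001]: (((0 OR 0) AND (0 OR 0)) XOR (1 OR (0 OR 1))) -> 1
  row 2 [0010]: (((0 OR 0) AND (1 OR 0)) XOR (0 OR (0 OR 0))) -> 0
  row 3 [0011]: (((0 OR 0) AND (1 OR 0)) XOR (1 OR (0 OR 1))) -> 1
  row 4 [0100]: (((0 OR 0) AND (0 OR 0)) XOR (0 OR (1 OR 0))) -> 1
  row 5 [0101]: (((0 OR 0) AND (0 OR 0)) XOR (1 OR (1 OR 1))) -> 1
  row 6 [0110]: (((0 OR 0) AND (1 OR 0)) XOR (0 OR (1 OR 0))) -> 1
  row 7 [0111]: (((0 OR 0) AND (1 OR 0)) XOR (1 OR (1 OR 1))) -> 1
  row 8 [1000]: (((1 OR 1) AND (0 OR 1)) XOR (0 OR (0 OR 0))) -> 1
  row 9 [1001]: (((1 OR 1) AND (0 OR 1)) XOR (1 OR (0 OR 1))) -> 0
  row 10 [1010]: (((1 OR 1) AND (1 OR 1)) XOR (0 OR (0 OR 0))) -> 1
  row 11 [1011]: (((1 OR 1) AND (1 OR 1)) XOR (1 OR (0 OR 1))) -> 0
  row 12 [1100]: (((1 OR 1) AND (0 OR 1)) XOR (0 OR (1 OR 0))) -> 0
  row 13 [1101]: (((1 OR 1) AND (0 OR 1)) XOR (1 OR (1 OR 1))) -> 0
  row 14 [1110]: (((1 OR 1) AND (1 OR 1)) XOR (0 OR (1 OR 0))) -> 0
  row 15 [1111]: (((1 OR 1) AND (1 OR 1)) XOR (1 OR (1 OR 1))) -> 0
Full result column, 4 rows per line (P1,P2 fixed per line; P3,P4 runs 00..11 left to right):
  rows 0-3 [P1,P2=00]: 0101  = hex 5
  rows 4-7 [P1,P2=01]: 1111  = hex F
  rows 8-11 [P1,P2=10]: 1010  = hex A
  rows 12-15 [P1,P2=11]: 0000  = hex 0
Output column (row 0 .. row 15) = 0101111110100000
Output column grouped in 4s = 0101 1111 1010 0000 = 0x5FA0
Convert to decimal digit by digit (value = value*16 + digit):
  5 -> 5
  5*16 + 15 (F) = 95
  95*16 + 10 (A) = 1530
  1530*16 + 0 = 24480
Decimal = 24480

24480


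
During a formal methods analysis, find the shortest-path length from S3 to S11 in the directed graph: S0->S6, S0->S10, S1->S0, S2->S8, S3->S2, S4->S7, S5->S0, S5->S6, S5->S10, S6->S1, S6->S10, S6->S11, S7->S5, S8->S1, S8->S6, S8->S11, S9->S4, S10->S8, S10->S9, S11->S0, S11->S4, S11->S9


BFS layer-by-layer from S3:
  dist 0: {S3}
  dist 1: {S2}
  dist 2: {S8}
  dist 3: {S1, S6, S11}
  -> S11 reached at distance 3
Shortest path length = 3

3


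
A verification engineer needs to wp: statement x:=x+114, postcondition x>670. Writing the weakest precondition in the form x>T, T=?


Formula: wp(x:=E, P) = P[E/x] (substitute E for x in postcondition)
Step 1: Postcondition: x>670
Step 2: Substitute x+114 for x: x+114>670
Step 3: Solve for x: x > 670-114 = 556

556


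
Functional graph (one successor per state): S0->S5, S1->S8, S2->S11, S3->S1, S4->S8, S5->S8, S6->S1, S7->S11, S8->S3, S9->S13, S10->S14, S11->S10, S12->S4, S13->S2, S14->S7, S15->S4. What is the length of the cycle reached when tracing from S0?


Trace from S0 until a state repeats:
  S0 -> S5 -> S8 -> S3 -> S1 -> S8
S8 first seen at step 2, revisited at step 5.
Cycle length = 5 - 2 = 3

3


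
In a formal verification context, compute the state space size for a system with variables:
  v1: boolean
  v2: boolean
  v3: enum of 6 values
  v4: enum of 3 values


State space = product of domain sizes of all variables.
Domain sizes:
  v1 (boolean): 2
  v2 (boolean): 2
  v3 (enum of 6 values): 6
  v4 (enum of 3 values): 3
Product = 2 * 2 * 6 * 3 = 72

72


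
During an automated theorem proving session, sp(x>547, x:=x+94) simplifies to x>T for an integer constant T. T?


Formula: sp(P, x:=E) = exists old_x. (x = E[old_x/x]) AND P[old_x/x] (old_x is the value of x before the assignment; eliminate old_x by solving x = E[old_x/x] for old_x)
Step 1: Precondition P: x>547, i.e. old_x > 547
Step 2: Assignment gives x = old_x + 94, so old_x = x - 94
Step 3: Substitute into P: x - 94 > 547
Step 4: Simplify: x > 547+94 = 641

641


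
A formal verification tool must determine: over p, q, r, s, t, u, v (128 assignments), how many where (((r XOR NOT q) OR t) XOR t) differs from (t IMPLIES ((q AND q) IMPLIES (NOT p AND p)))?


F1 = (((r XOR NOT q) OR t) XOR t)
F2 = (t IMPLIES ((q AND q) IMPLIES (NOT p AND p)))
Evaluate both on each of 128 rows (bits = p,q,r,s,t,u,v):
  row 0 [0000000]: F1=1 F2=1 -> 0
  row 1 [0000001]: F1=1 F2=1 -> 0
  row 2 [0000010]: F1=1 F2=1 -> 0
  row 3 [0000011]: F1=1 F2=1 -> 0
  row 4 [0000100]: F1=0 F2=1 (differ) -> 1
  (every remaining row is evaluated the same way; all 128 results are listed next)
Full result column, 8 rows per line (p,q,r,s fixed per line; t,u,v runs 000..111 left to right):
  rows 0-7 [p,q,r,s=0000]: 00001111  (ones: 4)
  rows 8-15 [p,q,r,s=0001]: 00001111  (ones: 4)
  rows 16-23 [p,q,r,s=0010]: 11111111  (ones: 8)
  rows 24-31 [p,q,r,s=0011]: 11111111  (ones: 8)
  rows 32-39 [p,q,r,s=0100]: 11110000  (ones: 4)
  rows 40-47 [p,q,r,s=0101]: 11110000  (ones: 4)
  rows 48-55 [p,q,r,s=0110]: 00000000  (ones: 0)
  rows 56-63 [p,q,r,s=0111]: 00000000  (ones: 0)
  rows 64-71 [p,q,r,s=1000]: 00001111  (ones: 4)
  rows 72-79 [p,q,r,s=1001]: 00001111  (ones: 4)
  rows 80-87 [p,q,r,s=1010]: 11111111  (ones: 8)
  rows 88-95 [p,q,r,s=1011]: 11111111  (ones: 8)
  rows 96-103 [p,q,r,s=1100]: 11110000  (ones: 4)
  rows 104-111 [p,q,r,s=1101]: 11110000  (ones: 4)
  rows 112-119 [p,q,r,s=1110]: 00000000  (ones: 0)
  rows 120-127 [p,q,r,s=1111]: 00000000  (ones: 0)
Disagreements = 4+4+8+8+4+4+0+0+4+4+8+8+4+4+0+0 = 64

64


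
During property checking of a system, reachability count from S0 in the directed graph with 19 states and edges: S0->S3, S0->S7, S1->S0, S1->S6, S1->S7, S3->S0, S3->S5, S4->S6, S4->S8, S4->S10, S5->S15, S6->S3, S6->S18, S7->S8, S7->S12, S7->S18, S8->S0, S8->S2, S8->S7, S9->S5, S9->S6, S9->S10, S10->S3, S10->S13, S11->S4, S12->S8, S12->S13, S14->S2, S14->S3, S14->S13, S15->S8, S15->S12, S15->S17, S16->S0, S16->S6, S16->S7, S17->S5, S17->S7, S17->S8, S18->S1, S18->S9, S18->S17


BFS from S0:
  layer 0: {S0}
  layer 1: {S3, S7}
  layer 2: {S5, S8, S12, S18}
  layer 3: {S1, S2, S9, S13, S15, S17}
  layer 4: {S6, S10}
Reachable set: {S0, S1, S2, S3, S5, S6, S7, S8, S9, S10, S12, S13, S15, S17, S18}
Count = 15

15


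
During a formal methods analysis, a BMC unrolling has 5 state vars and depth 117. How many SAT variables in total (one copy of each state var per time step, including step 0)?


BMC unrolls to depth k, creating one copy of each state var for steps 0..k.
Step count = 117 + 1 = 118 (steps 0 through 117)
Vars per step = 5
Total = 5 * 118 = 590

590


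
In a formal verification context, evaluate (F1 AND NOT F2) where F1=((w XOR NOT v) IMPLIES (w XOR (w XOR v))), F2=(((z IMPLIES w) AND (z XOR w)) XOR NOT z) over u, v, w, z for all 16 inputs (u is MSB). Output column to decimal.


F1 = ((w XOR NOT v) IMPLIES (w XOR (w XOR v)))
F2 = (((z IMPLIES w) AND (z XOR w)) XOR NOT z)
Counterexample to F1=>F2 is where F1=1 and F2=0.
Evaluate each row (bits = u,v,w,z, MSB first):
  row 0 [0000]: F1=0 F2=1 -> F1&~F2 -> 0
  row 1 [0001]: F1=0 F2=0 -> F1&~F2 -> 0
  row 2 [0010]: F1=1 F2=0 -> F1&~F2 -> 1
  row 3 [0011]: F1=1 F2=0 -> F1&~F2 -> 1
  row 4 [0100]: F1=1 F2=1 -> F1&~F2 -> 0
  row 5 [0101]: F1=1 F2=0 -> F1&~F2 -> 1
  row 6 [0110]: F1=1 F2=0 -> F1&~F2 -> 1
  row 7 [0111]: F1=1 F2=0 -> F1&~F2 -> 1
  row 8 [1000]: F1=0 F2=1 -> F1&~F2 -> 0
  row 9 [1001]: F1=0 F2=0 -> F1&~F2 -> 0
  row 10 [1010]: F1=1 F2=0 -> F1&~F2 -> 1
  row 11 [1011]: F1=1 F2=0 -> F1&~F2 -> 1
  row 12 [1100]: F1=1 F2=1 -> F1&~F2 -> 0
  row 13 [1101]: F1=1 F2=0 -> F1&~F2 -> 1
  row 14 [1110]: F1=1 F2=0 -> F1&~F2 -> 1
  row 15 [1111]: F1=1 F2=0 -> F1&~F2 -> 1
Full result column, 4 rows per line (u,v fixed per line; w,z runs 00..11 left to right):
  rows 0-3 [u,v=00]: 0011  = hex 3
  rows 4-7 [u,v=01]: 0111  = hex 7
  rows 8-11 [u,v=10]: 0011  = hex 3
  rows 12-15 [u,v=11]: 0111  = hex 7
Counterexample vector (row 0 .. row 15) = 0011011100110111
Output column grouped in 4s = 0011 0111 0011 0111 = 0x3737
Convert to decimal digit by digit (value = value*16 + digit):
  3 -> 3
  3*16 + 7 = 55
  55*16 + 3 = 883
  883*16 + 7 = 14135
Decimal = 14135

14135


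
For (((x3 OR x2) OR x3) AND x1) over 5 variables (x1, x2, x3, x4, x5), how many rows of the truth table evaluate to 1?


Formula: (((x3 OR x2) OR x3) AND x1) over 5 vars (32 rows)
Evaluate each row (x1, x2, x3, x4, x5 as bits, MSB first):
  row 0 [00000]: (((0 OR 0) OR 0) AND 0) -> 0
  row 1 [00001]: (((0 OR 0) OR 0) AND 0) -> 0
  row 2 [00010]: (((0 OR 0) OR 0) AND 0) -> 0
  row 3 [00011]: (((0 OR 0) OR 0) AND 0) -> 0
  row 4 [00100]: (((1 OR 0) OR 1) AND 0) -> 0
  row 5 [00101]: (((1 OR 0) OR 1) AND 0) -> 0
  row 6 [00110]: (((1 OR 0) OR 1) AND 0) -> 0
  row 7 [00111]: (((1 OR 0) OR 1) AND 0) -> 0
  row 8 [01000]: (((0 OR 1) OR 0) AND 0) -> 0
  row 9 [01001]: (((0 OR 1) OR 0) AND 0) -> 0
  row 10 [01010]: (((0 OR 1) OR 0) AND 0) -> 0
  row 11 [01011]: (((0 OR 1) OR 0) AND 0) -> 0
  row 12 [01100]: (((1 OR 1) OR 1) AND 0) -> 0
  row 13 [01101]: (((1 OR 1) OR 1) AND 0) -> 0
  row 14 [01110]: (((1 OR 1) OR 1) AND 0) -> 0
  row 15 [01111]: (((1 OR 1) OR 1) AND 0) -> 0
  row 16 [10000]: (((0 OR 0) OR 0) AND 1) -> 0
  row 17 [10001]: (((0 OR 0) OR 0) AND 1) -> 0
  row 18 [10010]: (((0 OR 0) OR 0) AND 1) -> 0
  row 19 [10011]: (((0 OR 0) OR 0) AND 1) -> 0
  row 20 [10100]: (((1 OR 0) OR 1) AND 1) -> 1
  row 21 [10101]: (((1 OR 0) OR 1) AND 1) -> 1
  row 22 [10110]: (((1 OR 0) OR 1) AND 1) -> 1
  row 23 [10111]: (((1 OR 0) OR 1) AND 1) -> 1
  row 24 [11000]: (((0 OR 1) OR 0) AND 1) -> 1
  row 25 [11001]: (((0 OR 1) OR 0) AND 1) -> 1
  row 26 [11010]: (((0 OR 1) OR 0) AND 1) -> 1
  row 27 [11011]: (((0 OR 1) OR 0) AND 1) -> 1
  row 28 [11100]: (((1 OR 1) OR 1) AND 1) -> 1
  row 29 [11101]: (((1 OR 1) OR 1) AND 1) -> 1
  row 30 [11110]: (((1 OR 1) OR 1) AND 1) -> 1
  row 31 [11111]: (((1 OR 1) OR 1) AND 1) -> 1
Full result column, 8 rows per line (x1,x2 fixed per line; x3,x4,x5 runs 000..111 left to right):
  rows 0-7 [x1,x2=00]: 00000000  (ones: 0)
  rows 8-15 [x1,x2=01]: 00000000  (ones: 0)
  rows 16-23 [x1,x2=10]: 00001111  (ones: 4)
  rows 24-31 [x1,x2=11]: 11111111  (ones: 8)
Count of 1-rows = 0+0+4+8 = 12

12


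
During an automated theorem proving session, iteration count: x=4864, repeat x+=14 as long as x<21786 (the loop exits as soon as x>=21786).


Step 1: x goes from 4864 toward 21786 by 14; the body runs while x<21786, so iterations = ceil((bound-start)/step)
Step 2: Distance=16922
Step 3: ceil(16922/14)=1209

1209


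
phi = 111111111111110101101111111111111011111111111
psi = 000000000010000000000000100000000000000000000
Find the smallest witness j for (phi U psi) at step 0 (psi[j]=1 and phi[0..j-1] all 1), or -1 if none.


(phi U psi) at 0: need smallest j with psi[j]=1 and phi[i]=1 for all i in [0,j).
Scan from step 0:
  step 0: phi=1, psi=0 -> continue
  step 1: phi=1, psi=0 -> continue
  step 2: phi=1, psi=0 -> continue
  step 3: phi=1, psi=0 -> continue
  step 10: psi=1 and phi held for [0,10) -> witness found
Witness step = 10

10


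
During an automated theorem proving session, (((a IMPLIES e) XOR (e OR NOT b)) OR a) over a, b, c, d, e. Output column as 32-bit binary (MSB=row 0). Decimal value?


Formula: (((a IMPLIES e) XOR (e OR NOT b)) OR a) over a, b, c, d, e (32 rows)
Evaluate each row (bits = a,b,c,d,e, MSB first):
  row 0 [00000]: (((0 IMPLIES 0) XOR (0 OR NOT 0)) OR 0) -> 0
  row 1 [00001]: (((0 IMPLIES 1) XOR (1 OR NOT 0)) OR 0) -> 0
  row 2 [00010]: (((0 IMPLIES 0) XOR (0 OR NOT 0)) OR 0) -> 0
  row 3 [00011]: (((0 IMPLIES 1) XOR (1 OR NOT 0)) OR 0) -> 0
  row 4 [00100]: (((0 IMPLIES 0) XOR (0 OR NOT 0)) OR 0) -> 0
  row 5 [00101]: (((0 IMPLIES 1) XOR (1 OR NOT 0)) OR 0) -> 0
  row 6 [00110]: (((0 IMPLIES 0) XOR (0 OR NOT 0)) OR 0) -> 0
  row 7 [00111]: (((0 IMPLIES 1) XOR (1 OR NOT 0)) OR 0) -> 0
  row 8 [01000]: (((0 IMPLIES 0) XOR (0 OR NOT 1)) OR 0) -> 1
  row 9 [01001]: (((0 IMPLIES 1) XOR (1 OR NOT 1)) OR 0) -> 0
  row 10 [01010]: (((0 IMPLIES 0) XOR (0 OR NOT 1)) OR 0) -> 1
  row 11 [01011]: (((0 IMPLIES 1) XOR (1 OR NOT 1)) OR 0) -> 0
  row 12 [01100]: (((0 IMPLIES 0) XOR (0 OR NOT 1)) OR 0) -> 1
  row 13 [01101]: (((0 IMPLIES 1) XOR (1 OR NOT 1)) OR 0) -> 0
  row 14 [01110]: (((0 IMPLIES 0) XOR (0 OR NOT 1)) OR 0) -> 1
  row 15 [01111]: (((0 IMPLIES 1) XOR (1 OR NOT 1)) OR 0) -> 0
  row 16 [10000]: (((1 IMPLIES 0) XOR (0 OR NOT 0)) OR 1) -> 1
  row 17 [10001]: (((1 IMPLIES 1) XOR (1 OR NOT 0)) OR 1) -> 1
  row 18 [10010]: (((1 IMPLIES 0) XOR (0 OR NOT 0)) OR 1) -> 1
  row 19 [10011]: (((1 IMPLIES 1) XOR (1 OR NOT 0)) OR 1) -> 1
  row 20 [10100]: (((1 IMPLIES 0) XOR (0 OR NOT 0)) OR 1) -> 1
  row 21 [10101]: (((1 IMPLIES 1) XOR (1 OR NOT 0)) OR 1) -> 1
  row 22 [10110]: (((1 IMPLIES 0) XOR (0 OR NOT 0)) OR 1) -> 1
  row 23 [10111]: (((1 IMPLIES 1) XOR (1 OR NOT 0)) OR 1) -> 1
  row 24 [11000]: (((1 IMPLIES 0) XOR (0 OR NOT 1)) OR 1) -> 1
  row 25 [11001]: (((1 IMPLIES 1) XOR (1 OR NOT 1)) OR 1) -> 1
  row 26 [11010]: (((1 IMPLIES 0) XOR (0 OR NOT 1)) OR 1) -> 1
  row 27 [11011]: (((1 IMPLIES 1) XOR (1 OR NOT 1)) OR 1) -> 1
  row 28 [11100]: (((1 IMPLIES 0) XOR (0 OR NOT 1)) OR 1) -> 1
  row 29 [11101]: (((1 IMPLIES 1) XOR (1 OR NOT 1)) OR 1) -> 1
  row 30 [11110]: (((1 IMPLIES 0) XOR (0 OR NOT 1)) OR 1) -> 1
  row 31 [11111]: (((1 IMPLIES 1) XOR (1 OR NOT 1)) OR 1) -> 1
Full result column, 4 rows per line (a,b,c fixed per line; d,e runs 00..11 left to right):
  rows 0-3 [a,b,c=000]: 0000  = hex 0
  rows 4-7 [a,b,c=001]: 0000  = hex 0
  rows 8-11 [a,b,c=010]: 1010  = hex A
  rows 12-15 [a,b,c=011]: 1010  = hex A
  rows 16-19 [a,b,c=100]: 1111  = hex F
  rows 20-23 [a,b,c=101]: 1111  = hex F
  rows 24-27 [a,b,c=110]: 1111  = hex F
  rows 28-31 [a,b,c=111]: 1111  = hex F
Output column (row 0 .. row 31) = 00000000101010101111111111111111
Output column grouped in 4s = 0000 0000 1010 1010 1111 1111 1111 1111 = 0x00AAFFFF
Convert to decimal digit by digit (value = value*16 + digit):
  0 -> 0
  0*16 + 0 = 0
  0*16 + 10 (A) = 10
  10*16 + 10 (A) = 170
  170*16 + 15 (F) = 2735
  2735*16 + 15 (F) = 43775
  43775*16 + 15 (F) = 700415
  700415*16 + 15 (F) = 11206655
Decimal = 11206655

11206655


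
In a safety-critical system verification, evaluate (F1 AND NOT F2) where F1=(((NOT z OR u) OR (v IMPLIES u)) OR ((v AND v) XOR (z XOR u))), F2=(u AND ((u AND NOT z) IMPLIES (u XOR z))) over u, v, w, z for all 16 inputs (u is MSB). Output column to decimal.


F1 = (((NOT z OR u) OR (v IMPLIES u)) OR ((v AND v) XOR (z XOR u)))
F2 = (u AND ((u AND NOT z) IMPLIES (u XOR z)))
Counterexample to F1=>F2 is where F1=1 and F2=0.
Evaluate each row (bits = u,v,w,z, MSB first):
  row 0 [0000]: F1=1 F2=0 -> F1&~F2 -> 1
  row 1 [0001]: F1=1 F2=0 -> F1&~F2 -> 1
  row 2 [0010]: F1=1 F2=0 -> F1&~F2 -> 1
  row 3 [0011]: F1=1 F2=0 -> F1&~F2 -> 1
  row 4 [0100]: F1=1 F2=0 -> F1&~F2 -> 1
  row 5 [0101]: F1=0 F2=0 -> F1&~F2 -> 0
  row 6 [0110]: F1=1 F2=0 -> F1&~F2 -> 1
  row 7 [0111]: F1=0 F2=0 -> F1&~F2 -> 0
  row 8 [1000]: F1=1 F2=1 -> F1&~F2 -> 0
  row 9 [1001]: F1=1 F2=1 -> F1&~F2 -> 0
  row 10 [1010]: F1=1 F2=1 -> F1&~F2 -> 0
  row 11 [1011]: F1=1 F2=1 -> F1&~F2 -> 0
  row 12 [1100]: F1=1 F2=1 -> F1&~F2 -> 0
  row 13 [1101]: F1=1 F2=1 -> F1&~F2 -> 0
  row 14 [1110]: F1=1 F2=1 -> F1&~F2 -> 0
  row 15 [1111]: F1=1 F2=1 -> F1&~F2 -> 0
Full result column, 4 rows per line (u,v fixed per line; w,z runs 00..11 left to right):
  rows 0-3 [u,v=00]: 1111  = hex F
  rows 4-7 [u,v=01]: 1010  = hex A
  rows 8-11 [u,v=10]: 0000  = hex 0
  rows 12-15 [u,v=11]: 0000  = hex 0
Counterexample vector (row 0 .. row 15) = 1111101000000000
Output column grouped in 4s = 1111 1010 0000 0000 = 0xFA00
Convert to decimal digit by digit (value = value*16 + digit):
  F -> 15
  15*16 + 10 (A) = 250
  250*16 + 0 = 4000
  4000*16 + 0 = 64000
Decimal = 64000

64000


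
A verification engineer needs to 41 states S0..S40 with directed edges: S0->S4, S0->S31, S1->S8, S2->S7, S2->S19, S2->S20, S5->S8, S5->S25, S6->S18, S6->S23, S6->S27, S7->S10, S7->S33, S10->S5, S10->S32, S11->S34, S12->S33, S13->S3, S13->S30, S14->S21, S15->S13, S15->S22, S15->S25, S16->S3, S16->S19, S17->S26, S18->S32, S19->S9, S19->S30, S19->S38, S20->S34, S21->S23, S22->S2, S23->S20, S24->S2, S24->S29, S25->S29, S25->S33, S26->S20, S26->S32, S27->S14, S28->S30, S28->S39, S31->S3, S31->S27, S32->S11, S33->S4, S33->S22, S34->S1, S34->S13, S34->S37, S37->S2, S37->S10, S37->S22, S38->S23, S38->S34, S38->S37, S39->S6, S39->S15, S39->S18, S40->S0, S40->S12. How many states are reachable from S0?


BFS from S0:
  layer 0: {S0}
  layer 1: {S4, S31}
  layer 2: {S3, S27}
  layer 3: {S14}
  layer 4: {S21}
  layer 5: {S23}
  layer 6: {S20}
  layer 7: {S34}
  layer 8: {S1, S13, S37}
  layer 9: {S2, S8, S10, S22, S30}
  layer 10: {S5, S7, S19, S32}
  layer 11: {S9, S11, S25, S33, S38}
  layer 12: {S29}
Reachable set: {S0, S1, S2, S3, S4, S5, S7, S8, S9, S10, S11, S13, S14, S19, S20, S21, S22, S23, S25, S27, S29, S30, S31, S32, S33, S34, S37, S38}
Count = 28

28


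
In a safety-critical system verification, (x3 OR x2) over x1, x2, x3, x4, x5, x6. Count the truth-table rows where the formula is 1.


Formula: (x3 OR x2) over 6 vars (64 rows)
Evaluate each row (x1, x2, x3, x4, x5, x6 as bits, MSB first):
  row 0 [000000]: (0 OR 0) -> 0
  row 1 [000001]: (0 OR 0) -> 0
  row 2 [000010]: (0 OR 0) -> 0
  row 3 [000011]: (0 OR 0) -> 0
  row 4 [000100]: (0 OR 0) -> 0
  (every remaining row is evaluated the same way; all 64 results are listed next)
Full result column, 8 rows per line (x1,x2,x3 fixed per line; x4,x5,x6 runs 000..111 left to right):
  rows 0-7 [x1,x2,x3=000]: 00000000  (ones: 0)
  rows 8-15 [x1,x2,x3=001]: 11111111  (ones: 8)
  rows 16-23 [x1,x2,x3=010]: 11111111  (ones: 8)
  rows 24-31 [x1,x2,x3=011]: 11111111  (ones: 8)
  rows 32-39 [x1,x2,x3=100]: 00000000  (ones: 0)
  rows 40-47 [x1,x2,x3=101]: 11111111  (ones: 8)
  rows 48-55 [x1,x2,x3=110]: 11111111  (ones: 8)
  rows 56-63 [x1,x2,x3=111]: 11111111  (ones: 8)
Count of 1-rows = 0+8+8+8+0+8+8+8 = 48

48


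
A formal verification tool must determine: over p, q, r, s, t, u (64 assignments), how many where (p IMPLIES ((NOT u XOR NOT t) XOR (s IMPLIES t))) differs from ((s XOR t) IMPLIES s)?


F1 = (p IMPLIES ((NOT u XOR NOT t) XOR (s IMPLIES t)))
F2 = ((s XOR t) IMPLIES s)
Evaluate both on each of 64 rows (bits = p,q,r,s,t,u):
  row 0 [000000]: F1=1 F2=1 -> 0
  row 1 [000001]: F1=1 F2=1 -> 0
  row 2 [000010]: F1=1 F2=0 (differ) -> 1
  row 3 [000011]: F1=1 F2=0 (differ) -> 1
  row 4 [000100]: F1=1 F2=1 -> 0
  (every remaining row is evaluated the same way; all 64 results are listed next)
Full result column, 8 rows per line (p,q,r fixed per line; s,t,u runs 000..111 left to right):
  rows 0-7 [p,q,r=000]: 00110000  (ones: 2)
  rows 8-15 [p,q,r=001]: 00110000  (ones: 2)
  rows 16-23 [p,q,r=010]: 00110000  (ones: 2)
  rows 24-31 [p,q,r=011]: 00110000  (ones: 2)
  rows 32-39 [p,q,r=100]: 01011010  (ones: 4)
  rows 40-47 [p,q,r=101]: 01011010  (ones: 4)
  rows 48-55 [p,q,r=110]: 01011010  (ones: 4)
  rows 56-63 [p,q,r=111]: 01011010  (ones: 4)
Disagreements = 2+2+2+2+4+4+4+4 = 24

24


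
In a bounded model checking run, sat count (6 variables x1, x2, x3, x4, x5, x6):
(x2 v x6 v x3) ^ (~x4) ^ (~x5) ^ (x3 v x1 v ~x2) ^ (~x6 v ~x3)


CNF with 5 clauses over 6 vars (64 assignments).
An assignment satisfies CNF iff every clause has >=1 true literal.
Check each row (bits = x1,x2,x3,x4,x5,x6; clause T/F shown):
  row 0 [000000]: clauses=FTTTT -> 0
  row 1 [000001]: clauses=TTTTT -> 1
  row 2 [000010]: clauses=FTFTT -> 0
  row 3 [000011]: clauses=TTFTT -> 0
  row 4 [000100]: clauses=FFTTT -> 0
  (every remaining row is evaluated the same way; all 64 results are listed next)
Full result column, 8 rows per line (x1,x2,x3 fixed per line; x4,x5,x6 runs 000..111 left to right):
  rows 0-7 [x1,x2,x3=000]: 01000000  (ones: 1)
  rows 8-15 [x1,x2,x3=001]: 10000000  (ones: 1)
  rows 16-23 [x1,x2,x3=010]: 00000000  (ones: 0)
  rows 24-31 [x1,x2,x3=011]: 10000000  (ones: 1)
  rows 32-39 [x1,x2,x3=100]: 01000000  (ones: 1)
  rows 40-47 [x1,x2,x3=101]: 10000000  (ones: 1)
  rows 48-55 [x1,x2,x3=110]: 11000000  (ones: 2)
  rows 56-63 [x1,x2,x3=111]: 10000000  (ones: 1)
Satisfying assignments = 1+1+0+1+1+1+2+1 = 8

8


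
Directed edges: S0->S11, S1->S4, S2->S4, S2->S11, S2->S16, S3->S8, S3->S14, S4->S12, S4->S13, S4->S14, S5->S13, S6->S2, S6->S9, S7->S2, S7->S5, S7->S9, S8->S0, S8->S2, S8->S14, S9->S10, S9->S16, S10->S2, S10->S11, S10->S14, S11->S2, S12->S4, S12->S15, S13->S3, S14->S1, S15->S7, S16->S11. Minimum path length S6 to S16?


BFS layer-by-layer from S6:
  dist 0: {S6}
  dist 1: {S2, S9}
  dist 2: {S4, S10, S11, S16}
  -> S16 reached at distance 2
Shortest path length = 2

2


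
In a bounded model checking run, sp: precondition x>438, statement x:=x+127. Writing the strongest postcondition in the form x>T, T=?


Formula: sp(P, x:=E) = exists old_x. (x = E[old_x/x]) AND P[old_x/x] (old_x is the value of x before the assignment; eliminate old_x by solving x = E[old_x/x] for old_x)
Step 1: Precondition P: x>438, i.e. old_x > 438
Step 2: Assignment gives x = old_x + 127, so old_x = x - 127
Step 3: Substitute into P: x - 127 > 438
Step 4: Simplify: x > 438+127 = 565

565


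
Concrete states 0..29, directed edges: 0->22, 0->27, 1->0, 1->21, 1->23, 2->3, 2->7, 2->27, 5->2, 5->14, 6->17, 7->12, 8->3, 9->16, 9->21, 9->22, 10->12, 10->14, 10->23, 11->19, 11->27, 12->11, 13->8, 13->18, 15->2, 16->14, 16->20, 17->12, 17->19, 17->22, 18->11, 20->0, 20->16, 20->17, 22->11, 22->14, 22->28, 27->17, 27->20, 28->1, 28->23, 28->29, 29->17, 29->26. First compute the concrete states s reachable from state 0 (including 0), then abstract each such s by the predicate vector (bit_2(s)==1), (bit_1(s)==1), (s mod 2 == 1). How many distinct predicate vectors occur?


BFS from 0:
Concrete reachable: {0, 1, 11, 12, 14, 16, 17, 19, 20, 21, 22, 23, 26, 27, 28, 29}
Abstract via predicates (bit_2(s)==1), (bit_1(s)==1), (s mod 2 == 1):
  (0,0,0) <- {0, 16}
  (0,0,1) <- {1, 17}
  (0,1,0) <- {26}
  (0,1,1) <- {11, 19, 27}
  (1,0,0) <- {12, 20, 28}
  (1,0,1) <- {21, 29}
  (1,1,0) <- {14, 22}
  (1,1,1) <- {23}
Distinct abstract states = 8

8


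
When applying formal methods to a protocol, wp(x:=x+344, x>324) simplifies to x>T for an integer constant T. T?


Formula: wp(x:=E, P) = P[E/x] (substitute E for x in postcondition)
Step 1: Postcondition: x>324
Step 2: Substitute x+344 for x: x+344>324
Step 3: Solve for x: x > 324-344 = -20

-20


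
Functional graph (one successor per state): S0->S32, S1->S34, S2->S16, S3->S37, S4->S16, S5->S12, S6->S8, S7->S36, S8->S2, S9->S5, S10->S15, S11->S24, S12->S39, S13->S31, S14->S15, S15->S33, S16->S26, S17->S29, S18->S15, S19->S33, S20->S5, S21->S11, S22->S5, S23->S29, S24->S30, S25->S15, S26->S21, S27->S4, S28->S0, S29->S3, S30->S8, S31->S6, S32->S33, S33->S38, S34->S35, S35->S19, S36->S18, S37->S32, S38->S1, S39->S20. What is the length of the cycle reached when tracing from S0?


Trace from S0 until a state repeats:
  S0 -> S32 -> S33 -> S38 -> S1 -> S34 -> S35 -> S19 -> S33
S33 first seen at step 2, revisited at step 8.
Cycle length = 8 - 2 = 6

6


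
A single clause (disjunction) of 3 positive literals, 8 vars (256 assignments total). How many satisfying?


Step 1: Total=2^8=256
Step 2: Unsat when all 3 false: 2^5=32
Step 3: Sat=256-32=224

224


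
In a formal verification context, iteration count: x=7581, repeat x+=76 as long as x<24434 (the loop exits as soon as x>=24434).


Step 1: x goes from 7581 toward 24434 by 76; the body runs while x<24434, so iterations = ceil((bound-start)/step)
Step 2: Distance=16853
Step 3: ceil(16853/76)=222

222


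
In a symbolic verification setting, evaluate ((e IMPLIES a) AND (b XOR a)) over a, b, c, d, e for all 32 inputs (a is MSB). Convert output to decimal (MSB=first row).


Formula: ((e IMPLIES a) AND (b XOR a)) over a, b, c, d, e (32 rows)
Evaluate each row (bits = a,b,c,d,e, MSB first):
  row 0 [00000]: ((0 IMPLIES 0) AND (0 XOR 0)) -> 0
  row 1 [00001]: ((1 IMPLIES 0) AND (0 XOR 0)) -> 0
  row 2 [00010]: ((0 IMPLIES 0) AND (0 XOR 0)) -> 0
  row 3 [00011]: ((1 IMPLIES 0) AND (0 XOR 0)) -> 0
  row 4 [00100]: ((0 IMPLIES 0) AND (0 XOR 0)) -> 0
  row 5 [00101]: ((1 IMPLIES 0) AND (0 XOR 0)) -> 0
  row 6 [00110]: ((0 IMPLIES 0) AND (0 XOR 0)) -> 0
  row 7 [00111]: ((1 IMPLIES 0) AND (0 XOR 0)) -> 0
  row 8 [01000]: ((0 IMPLIES 0) AND (1 XOR 0)) -> 1
  row 9 [01001]: ((1 IMPLIES 0) AND (1 XOR 0)) -> 0
  row 10 [01010]: ((0 IMPLIES 0) AND (1 XOR 0)) -> 1
  row 11 [01011]: ((1 IMPLIES 0) AND (1 XOR 0)) -> 0
  row 12 [01100]: ((0 IMPLIES 0) AND (1 XOR 0)) -> 1
  row 13 [01101]: ((1 IMPLIES 0) AND (1 XOR 0)) -> 0
  row 14 [01110]: ((0 IMPLIES 0) AND (1 XOR 0)) -> 1
  row 15 [01111]: ((1 IMPLIES 0) AND (1 XOR 0)) -> 0
  row 16 [10000]: ((0 IMPLIES 1) AND (0 XOR 1)) -> 1
  row 17 [10001]: ((1 IMPLIES 1) AND (0 XOR 1)) -> 1
  row 18 [10010]: ((0 IMPLIES 1) AND (0 XOR 1)) -> 1
  row 19 [10011]: ((1 IMPLIES 1) AND (0 XOR 1)) -> 1
  row 20 [10100]: ((0 IMPLIES 1) AND (0 XOR 1)) -> 1
  row 21 [10101]: ((1 IMPLIES 1) AND (0 XOR 1)) -> 1
  row 22 [10110]: ((0 IMPLIES 1) AND (0 XOR 1)) -> 1
  row 23 [10111]: ((1 IMPLIES 1) AND (0 XOR 1)) -> 1
  row 24 [11000]: ((0 IMPLIES 1) AND (1 XOR 1)) -> 0
  row 25 [11001]: ((1 IMPLIES 1) AND (1 XOR 1)) -> 0
  row 26 [11010]: ((0 IMPLIES 1) AND (1 XOR 1)) -> 0
  row 27 [11011]: ((1 IMPLIES 1) AND (1 XOR 1)) -> 0
  row 28 [11100]: ((0 IMPLIES 1) AND (1 XOR 1)) -> 0
  row 29 [11101]: ((1 IMPLIES 1) AND (1 XOR 1)) -> 0
  row 30 [11110]: ((0 IMPLIES 1) AND (1 XOR 1)) -> 0
  row 31 [11111]: ((1 IMPLIES 1) AND (1 XOR 1)) -> 0
Full result column, 4 rows per line (a,b,c fixed per line; d,e runs 00..11 left to right):
  rows 0-3 [a,b,c=000]: 0000  = hex 0
  rows 4-7 [a,b,c=001]: 0000  = hex 0
  rows 8-11 [a,b,c=010]: 1010  = hex A
  rows 12-15 [a,b,c=011]: 1010  = hex A
  rows 16-19 [a,b,c=100]: 1111  = hex F
  rows 20-23 [a,b,c=101]: 1111  = hex F
  rows 24-27 [a,b,c=110]: 0000  = hex 0
  rows 28-31 [a,b,c=111]: 0000  = hex 0
Output column (row 0 .. row 31) = 00000000101010101111111100000000
Output column grouped in 4s = 0000 0000 1010 1010 1111 1111 0000 0000 = 0x00AAFF00
Convert to decimal digit by digit (value = value*16 + digit):
  0 -> 0
  0*16 + 0 = 0
  0*16 + 10 (A) = 10
  10*16 + 10 (A) = 170
  170*16 + 15 (F) = 2735
  2735*16 + 15 (F) = 43775
  43775*16 + 0 = 700400
  700400*16 + 0 = 11206400
Decimal = 11206400

11206400


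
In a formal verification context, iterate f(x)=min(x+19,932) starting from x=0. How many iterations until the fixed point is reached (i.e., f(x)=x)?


Step 1: x=0, cap=932, increment=19
Step 2: x grows by 19 each step until capped at 932; fixed point is x=932
Step 3: iterations = ceil(932/19) = 50

50


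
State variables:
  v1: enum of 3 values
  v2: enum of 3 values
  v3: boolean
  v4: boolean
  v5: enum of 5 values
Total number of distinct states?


State space = product of domain sizes of all variables.
Domain sizes:
  v1 (enum of 3 values): 3
  v2 (enum of 3 values): 3
  v3 (boolean): 2
  v4 (boolean): 2
  v5 (enum of 5 values): 5
Product = 3 * 3 * 2 * 2 * 5 = 180

180


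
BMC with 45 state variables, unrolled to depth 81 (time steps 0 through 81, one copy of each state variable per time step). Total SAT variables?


BMC unrolls to depth k, creating one copy of each state var for steps 0..k.
Step count = 81 + 1 = 82 (steps 0 through 81)
Vars per step = 45
Total = 45 * 82 = 3690

3690


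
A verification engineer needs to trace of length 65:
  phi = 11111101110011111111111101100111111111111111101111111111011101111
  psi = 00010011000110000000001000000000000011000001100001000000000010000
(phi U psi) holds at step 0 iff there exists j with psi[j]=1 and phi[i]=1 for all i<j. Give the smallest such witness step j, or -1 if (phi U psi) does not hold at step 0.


(phi U psi) at 0: need smallest j with psi[j]=1 and phi[i]=1 for all i in [0,j).
Scan from step 0:
  step 0: phi=1, psi=0 -> continue
  step 1: phi=1, psi=0 -> continue
  step 2: phi=1, psi=0 -> continue
  step 3: psi=1 and phi held for [0,3) -> witness found
Witness step = 3

3


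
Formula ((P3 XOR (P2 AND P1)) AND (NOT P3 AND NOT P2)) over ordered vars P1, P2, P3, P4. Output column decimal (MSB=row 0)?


Formula: ((P3 XOR (P2 AND P1)) AND (NOT P3 AND NOT P2)) over P1, P2, P3, P4 (16 rows)
Evaluate each row (bits = P1,P2,P3,P4, MSB first):
  row 0 [0000]: ((0 XOR (0 AND 0)) AND (NOT 0 AND NOT 0)) -> 0
  row 1 [0001]: ((0 XOR (0 AND 0)) AND (NOT 0 AND NOT 0)) -> 0
  row 2 [0010]: ((1 XOR (0 AND 0)) AND (NOT 1 AND NOT 0)) -> 0
  row 3 [0011]: ((1 XOR (0 AND 0)) AND (NOT 1 AND NOT 0)) -> 0
  row 4 [0100]: ((0 XOR (1 AND 0)) AND (NOT 0 AND NOT 1)) -> 0
  row 5 [0101]: ((0 XOR (1 AND 0)) AND (NOT 0 AND NOT 1)) -> 0
  row 6 [0110]: ((1 XOR (1 AND 0)) AND (NOT 1 AND NOT 1)) -> 0
  row 7 [0111]: ((1 XOR (1 AND 0)) AND (NOT 1 AND NOT 1)) -> 0
  row 8 [1000]: ((0 XOR (0 AND 1)) AND (NOT 0 AND NOT 0)) -> 0
  row 9 [1001]: ((0 XOR (0 AND 1)) AND (NOT 0 AND NOT 0)) -> 0
  row 10 [1010]: ((1 XOR (0 AND 1)) AND (NOT 1 AND NOT 0)) -> 0
  row 11 [1011]: ((1 XOR (0 AND 1)) AND (NOT 1 AND NOT 0)) -> 0
  row 12 [1100]: ((0 XOR (1 AND 1)) AND (NOT 0 AND NOT 1)) -> 0
  row 13 [1101]: ((0 XOR (1 AND 1)) AND (NOT 0 AND NOT 1)) -> 0
  row 14 [1110]: ((1 XOR (1 AND 1)) AND (NOT 1 AND NOT 1)) -> 0
  row 15 [1111]: ((1 XOR (1 AND 1)) AND (NOT 1 AND NOT 1)) -> 0
Full result column, 4 rows per line (P1,P2 fixed per line; P3,P4 runs 00..11 left to right):
  rows 0-3 [P1,P2=00]: 0000  = hex 0
  rows 4-7 [P1,P2=01]: 0000  = hex 0
  rows 8-11 [P1,P2=10]: 0000  = hex 0
  rows 12-15 [P1,P2=11]: 0000  = hex 0
Output column (row 0 .. row 15) = 0000000000000000
Output column grouped in 4s = 0000 0000 0000 0000 = 0x0000
Convert to decimal digit by digit (value = value*16 + digit):
  0 -> 0
  0*16 + 0 = 0
  0*16 + 0 = 0
  0*16 + 0 = 0
Decimal = 0

0


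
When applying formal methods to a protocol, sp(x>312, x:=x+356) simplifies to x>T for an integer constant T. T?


Formula: sp(P, x:=E) = exists old_x. (x = E[old_x/x]) AND P[old_x/x] (old_x is the value of x before the assignment; eliminate old_x by solving x = E[old_x/x] for old_x)
Step 1: Precondition P: x>312, i.e. old_x > 312
Step 2: Assignment gives x = old_x + 356, so old_x = x - 356
Step 3: Substitute into P: x - 356 > 312
Step 4: Simplify: x > 312+356 = 668

668


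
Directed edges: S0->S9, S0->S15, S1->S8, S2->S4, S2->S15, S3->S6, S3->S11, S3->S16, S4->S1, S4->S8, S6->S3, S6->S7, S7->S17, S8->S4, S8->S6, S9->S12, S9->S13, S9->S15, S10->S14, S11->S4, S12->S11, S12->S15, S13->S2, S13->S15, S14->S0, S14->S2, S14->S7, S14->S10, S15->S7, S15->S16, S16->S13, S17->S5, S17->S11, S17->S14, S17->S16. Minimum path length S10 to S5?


BFS layer-by-layer from S10:
  dist 0: {S10}
  dist 1: {S14}
  dist 2: {S0, S2, S7}
  dist 3: {S4, S9, S15, S17}
  dist 4: {S1, S5, S8, S11, S12, S13, S16}
  -> S5 reached at distance 4
Shortest path length = 4

4


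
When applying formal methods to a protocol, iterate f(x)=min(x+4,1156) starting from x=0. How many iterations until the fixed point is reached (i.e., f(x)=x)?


Step 1: x=0, cap=1156, increment=4
Step 2: x grows by 4 each step until capped at 1156; fixed point is x=1156
Step 3: iterations = ceil(1156/4) = 289

289


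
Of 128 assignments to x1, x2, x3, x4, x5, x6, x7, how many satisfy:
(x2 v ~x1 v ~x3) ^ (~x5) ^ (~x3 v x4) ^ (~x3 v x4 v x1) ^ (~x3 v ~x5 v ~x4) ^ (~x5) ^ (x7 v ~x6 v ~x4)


CNF with 7 clauses over 7 vars (128 assignments).
An assignment satisfies CNF iff every clause has >=1 true literal.
Check each row (bits = x1,x2,x3,x4,x5,x6,x7; clause T/F shown):
  row 0 [0000000]: clauses=TTTTTTT -> 1
  row 1 [0000001]: clauses=TTTTTTT -> 1
  row 2 [0000010]: clauses=TTTTTTT -> 1
  row 3 [0000011]: clauses=TTTTTTT -> 1
  row 4 [0000100]: clauses=TFTTTFT -> 0
  (every remaining row is evaluated the same way; all 128 results are listed next)
Full result column, 8 rows per line (x1,x2,x3,x4 fixed per line; x5,x6,x7 runs 000..111 left to right):
  rows 0-7 [x1,x2,x3,x4=0000]: 11110000  (ones: 4)
  rows 8-15 [x1,x2,x3,x4=0001]: 11010000  (ones: 3)
  rows 16-23 [x1,x2,x3,x4=0010]: 00000000  (ones: 0)
  rows 24-31 [x1,x2,x3,x4=0011]: 11010000  (ones: 3)
  rows 32-39 [x1,x2,x3,x4=0100]: 11110000  (ones: 4)
  rows 40-47 [x1,x2,x3,x4=0101]: 11010000  (ones: 3)
  rows 48-55 [x1,x2,x3,x4=0110]: 00000000  (ones: 0)
  rows 56-63 [x1,x2,x3,x4=0111]: 11010000  (ones: 3)
  rows 64-71 [x1,x2,x3,x4=1000]: 11110000  (ones: 4)
  rows 72-79 [x1,x2,x3,x4=1001]: 11010000  (ones: 3)
  rows 80-87 [x1,x2,x3,x4=1010]: 00000000  (ones: 0)
  rows 88-95 [x1,x2,x3,x4=1011]: 00000000  (ones: 0)
  rows 96-103 [x1,x2,x3,x4=1100]: 11110000  (ones: 4)
  rows 104-111 [x1,x2,x3,x4=1101]: 11010000  (ones: 3)
  rows 112-119 [x1,x2,x3,x4=1110]: 00000000  (ones: 0)
  rows 120-127 [x1,x2,x3,x4=1111]: 11010000  (ones: 3)
Satisfying assignments = 4+3+0+3+4+3+0+3+4+3+0+0+4+3+0+3 = 37

37


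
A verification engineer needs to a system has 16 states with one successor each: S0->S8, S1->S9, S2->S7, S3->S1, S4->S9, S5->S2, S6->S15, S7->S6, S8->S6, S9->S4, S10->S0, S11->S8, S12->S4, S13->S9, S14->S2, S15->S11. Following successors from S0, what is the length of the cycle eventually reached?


Trace from S0 until a state repeats:
  S0 -> S8 -> S6 -> S15 -> S11 -> S8
S8 first seen at step 1, revisited at step 5.
Cycle length = 5 - 1 = 4

4


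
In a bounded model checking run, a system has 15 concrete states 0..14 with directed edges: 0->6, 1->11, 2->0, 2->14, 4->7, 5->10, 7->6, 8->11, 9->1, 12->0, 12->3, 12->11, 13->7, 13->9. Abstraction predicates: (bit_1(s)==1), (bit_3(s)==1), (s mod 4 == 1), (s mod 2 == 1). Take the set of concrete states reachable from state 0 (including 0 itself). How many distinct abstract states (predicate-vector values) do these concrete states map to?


BFS from 0:
Concrete reachable: {0, 6}
Abstract via predicates (bit_1(s)==1), (bit_3(s)==1), (s mod 4 == 1), (s mod 2 == 1):
  (0,0,0,0) <- {0}
  (1,0,0,0) <- {6}
Distinct abstract states = 2

2


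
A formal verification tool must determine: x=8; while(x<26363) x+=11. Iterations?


Step 1: x goes from 8 toward 26363 by 11; the body runs while x<26363, so iterations = ceil((bound-start)/step)
Step 2: Distance=26355
Step 3: ceil(26355/11)=2396

2396


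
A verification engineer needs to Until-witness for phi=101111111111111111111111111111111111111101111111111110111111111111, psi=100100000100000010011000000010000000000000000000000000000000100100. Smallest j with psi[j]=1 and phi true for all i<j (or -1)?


(phi U psi) at 0: need smallest j with psi[j]=1 and phi[i]=1 for all i in [0,j).
Scan from step 0:
  step 0: psi=1 and phi held for [0,0) -> witness found
Witness step = 0

0


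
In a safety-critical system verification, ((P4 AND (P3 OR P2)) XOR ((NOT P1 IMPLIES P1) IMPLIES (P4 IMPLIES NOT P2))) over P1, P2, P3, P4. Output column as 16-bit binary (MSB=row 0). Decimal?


Formula: ((P4 AND (P3 OR P2)) XOR ((NOT P1 IMPLIES P1) IMPLIES (P4 IMPLIES NOT P2))) over P1, P2, P3, P4 (16 rows)
Evaluate each row (bits = P1,P2,P3,P4, MSB first):
  row 0 [0000]: ((0 AND (0 OR 0)) XOR ((NOT 0 IMPLIES 0) IMPLIES (0 IMPLIES NOT 0))) -> 1
  row 1 [0001]: ((1 AND (0 OR 0)) XOR ((NOT 0 IMPLIES 0) IMPLIES (1 IMPLIES NOT 0))) -> 1
  row 2 [0010]: ((0 AND (1 OR 0)) XOR ((NOT 0 IMPLIES 0) IMPLIES (0 IMPLIES NOT 0))) -> 1
  row 3 [0011]: ((1 AND (1 OR 0)) XOR ((NOT 0 IMPLIES 0) IMPLIES (1 IMPLIES NOT 0))) -> 0
  row 4 [0100]: ((0 AND (0 OR 1)) XOR ((NOT 0 IMPLIES 0) IMPLIES (0 IMPLIES NOT 1))) -> 1
  row 5 [0101]: ((1 AND (0 OR 1)) XOR ((NOT 0 IMPLIES 0) IMPLIES (1 IMPLIES NOT 1))) -> 0
  row 6 [0110]: ((0 AND (1 OR 1)) XOR ((NOT 0 IMPLIES 0) IMPLIES (0 IMPLIES NOT 1))) -> 1
  row 7 [0111]: ((1 AND (1 OR 1)) XOR ((NOT 0 IMPLIES 0) IMPLIES (1 IMPLIES NOT 1))) -> 0
  row 8 [1000]: ((0 AND (0 OR 0)) XOR ((NOT 1 IMPLIES 1) IMPLIES (0 IMPLIES NOT 0))) -> 1
  row 9 [1001]: ((1 AND (0 OR 0)) XOR ((NOT 1 IMPLIES 1) IMPLIES (1 IMPLIES NOT 0))) -> 1
  row 10 [1010]: ((0 AND (1 OR 0)) XOR ((NOT 1 IMPLIES 1) IMPLIES (0 IMPLIES NOT 0))) -> 1
  row 11 [1011]: ((1 AND (1 OR 0)) XOR ((NOT 1 IMPLIES 1) IMPLIES (1 IMPLIES NOT 0))) -> 0
  row 12 [1100]: ((0 AND (0 OR 1)) XOR ((NOT 1 IMPLIES 1) IMPLIES (0 IMPLIES NOT 1))) -> 1
  row 13 [1101]: ((1 AND (0 OR 1)) XOR ((NOT 1 IMPLIES 1) IMPLIES (1 IMPLIES NOT 1))) -> 1
  row 14 [1110]: ((0 AND (1 OR 1)) XOR ((NOT 1 IMPLIES 1) IMPLIES (0 IMPLIES NOT 1))) -> 1
  row 15 [1111]: ((1 AND (1 OR 1)) XOR ((NOT 1 IMPLIES 1) IMPLIES (1 IMPLIES NOT 1))) -> 1
Full result column, 4 rows per line (P1,P2 fixed per line; P3,P4 runs 00..11 left to right):
  rows 0-3 [P1,P2=00]: 1110  = hex E
  rows 4-7 [P1,P2=01]: 1010  = hex A
  rows 8-11 [P1,P2=10]: 1110  = hex E
  rows 12-15 [P1,P2=11]: 1111  = hex F
Output column (row 0 .. row 15) = 1110101011101111
Output column grouped in 4s = 1110 1010 1110 1111 = 0xEAEF
Convert to decimal digit by digit (value = value*16 + digit):
  E -> 14
  14*16 + 10 (A) = 234
  234*16 + 14 (E) = 3758
  3758*16 + 15 (F) = 60143
Decimal = 60143

60143


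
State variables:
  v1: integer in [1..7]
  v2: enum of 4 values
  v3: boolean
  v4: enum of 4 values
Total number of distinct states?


State space = product of domain sizes of all variables.
Domain sizes:
  v1 (integer in [1..7]): 7
  v2 (enum of 4 values): 4
  v3 (boolean): 2
  v4 (enum of 4 values): 4
Product = 7 * 4 * 2 * 4 = 224

224


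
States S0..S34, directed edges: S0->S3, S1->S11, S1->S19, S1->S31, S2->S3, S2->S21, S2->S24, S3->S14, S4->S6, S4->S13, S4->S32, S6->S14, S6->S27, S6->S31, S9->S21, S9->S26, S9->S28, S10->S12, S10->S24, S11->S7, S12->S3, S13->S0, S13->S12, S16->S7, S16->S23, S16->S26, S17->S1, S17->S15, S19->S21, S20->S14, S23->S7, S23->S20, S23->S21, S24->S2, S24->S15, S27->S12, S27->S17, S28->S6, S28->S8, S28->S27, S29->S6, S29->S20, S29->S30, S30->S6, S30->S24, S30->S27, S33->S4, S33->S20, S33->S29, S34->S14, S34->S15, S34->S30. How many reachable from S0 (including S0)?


BFS from S0:
  layer 0: {S0}
  layer 1: {S3}
  layer 2: {S14}
Reachable set: {S0, S3, S14}
Count = 3

3


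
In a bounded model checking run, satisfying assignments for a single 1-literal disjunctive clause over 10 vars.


Step 1: Total=2^10=1024
Step 2: Unsat when all 1 false: 2^9=512
Step 3: Sat=1024-512=512

512


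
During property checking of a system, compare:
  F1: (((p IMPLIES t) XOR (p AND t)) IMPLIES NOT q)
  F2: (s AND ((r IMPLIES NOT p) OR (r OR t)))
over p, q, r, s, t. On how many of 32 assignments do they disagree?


F1 = (((p IMPLIES t) XOR (p AND t)) IMPLIES NOT q)
F2 = (s AND ((r IMPLIES NOT p) OR (r OR t)))
Evaluate both on each of 32 rows (bits = p,q,r,s,t):
  row 0 [00000]: F1=1 F2=0 (differ) -> 1
  row 1 [00001]: F1=1 F2=0 (differ) -> 1
  row 2 [00010]: F1=1 F2=1 -> 0
  row 3 [00011]: F1=1 F2=1 -> 0
  row 4 [00100]: F1=1 F2=0 (differ) -> 1
  row 5 [00101]: F1=1 F2=0 (differ) -> 1
  row 6 [00110]: F1=1 F2=1 -> 0
  row 7 [00111]: F1=1 F2=1 -> 0
  row 8 [01000]: F1=0 F2=0 -> 0
  row 9 [01001]: F1=0 F2=0 -> 0
  row 10 [01010]: F1=0 F2=1 (differ) -> 1
  row 11 [01011]: F1=0 F2=1 (differ) -> 1
  row 12 [01100]: F1=0 F2=0 -> 0
  row 13 [01101]: F1=0 F2=0 -> 0
  row 14 [01110]: F1=0 F2=1 (differ) -> 1
  row 15 [01111]: F1=0 F2=1 (differ) -> 1
  row 16 [10000]: F1=1 F2=0 (differ) -> 1
  row 17 [10001]: F1=1 F2=0 (differ) -> 1
  row 18 [10010]: F1=1 F2=1 -> 0
  row 19 [10011]: F1=1 F2=1 -> 0
  row 20 [10100]: F1=1 F2=0 (differ) -> 1
  row 21 [10101]: F1=1 F2=0 (differ) -> 1
  row 22 [10110]: F1=1 F2=1 -> 0
  row 23 [10111]: F1=1 F2=1 -> 0
  row 24 [11000]: F1=1 F2=0 (differ) -> 1
  row 25 [11001]: F1=1 F2=0 (differ) -> 1
  row 26 [11010]: F1=1 F2=1 -> 0
  row 27 [11011]: F1=1 F2=1 -> 0
  row 28 [11100]: F1=1 F2=0 (differ) -> 1
  row 29 [11101]: F1=1 F2=0 (differ) -> 1
  row 30 [11110]: F1=1 F2=1 -> 0
  row 31 [11111]: F1=1 F2=1 -> 0
Full result column, 8 rows per line (p,q fixed per line; r,s,t runs 000..111 left to right):
  rows 0-7 [p,q=00]: 11001100  (ones: 4)
  rows 8-15 [p,q=01]: 00110011  (ones: 4)
  rows 16-23 [p,q=10]: 11001100  (ones: 4)
  rows 24-31 [p,q=11]: 11001100  (ones: 4)
Disagreements = 4+4+4+4 = 16

16
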